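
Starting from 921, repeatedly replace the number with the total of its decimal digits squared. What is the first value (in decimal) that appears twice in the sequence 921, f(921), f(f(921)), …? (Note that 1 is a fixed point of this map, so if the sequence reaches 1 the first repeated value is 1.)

1

921 → 9² + 2² + 1² = 81 + 4 + 1 = 86
86 → 8² + 6² = 64 + 36 = 100
100 → 1² + 0² + 0² = 1 + 0 + 0 = 1  — reached the fixed point 1.
1 → 1, so 1 is the first repeated value.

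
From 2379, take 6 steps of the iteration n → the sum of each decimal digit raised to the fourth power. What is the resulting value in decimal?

8208

2379 → 2⁴ + 3⁴ + 7⁴ + 9⁴ = 9059
9059 → 9⁴ + 0⁴ + 5⁴ + 9⁴ = 13747
13747 → 1⁴ + 3⁴ + 7⁴ + 4⁴ + 7⁴ = 5140
5140 → 5⁴ + 1⁴ + 4⁴ + 0⁴ = 882
882 → 8⁴ + 8⁴ + 2⁴ = 8208
8208 → 8⁴ + 2⁴ + 0⁴ + 8⁴ = 8208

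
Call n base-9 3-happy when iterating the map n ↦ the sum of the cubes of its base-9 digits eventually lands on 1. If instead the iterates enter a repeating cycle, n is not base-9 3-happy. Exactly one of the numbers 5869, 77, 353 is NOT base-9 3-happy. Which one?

77

5869: 5869 → 577 → 345 → 99 → 9 → 1  — reaches 1 (base-9 3-happy)
77: 77 → 637 → 1029 → 271 → 55 → 217 → 225 → 351 → 91 → 3 → 27 → 27  — repeats 27 (not base-9 3-happy)
353: 353 → 99 → 9 → 1  — reaches 1 (base-9 3-happy)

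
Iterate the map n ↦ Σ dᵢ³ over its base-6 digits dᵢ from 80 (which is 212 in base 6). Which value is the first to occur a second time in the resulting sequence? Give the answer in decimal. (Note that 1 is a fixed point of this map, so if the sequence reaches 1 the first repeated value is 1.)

80 = (2,1,2)_6 → 2³ + 1³ + 2³ = 17
17 = (2,5)_6 → 2³ + 5³ = 133
133 = (3,4,1)_6 → 3³ + 4³ + 1³ = 92
92 = (2,3,2)_6 → 2³ + 3³ + 2³ = 43
43 = (1,1,1)_6 → 1³ + 1³ + 1³ = 3
3 = (3)_6 → 3³ = 27
27 = (4,3)_6 → 4³ + 3³ = 91
91 = (2,3,1)_6 → 2³ + 3³ + 1³ = 36
36 = (1,0,0)_6 → 1³ + 0³ + 0³ = 1  — reached the fixed point 1.
1 → 1, so 1 is the first repeated value.

1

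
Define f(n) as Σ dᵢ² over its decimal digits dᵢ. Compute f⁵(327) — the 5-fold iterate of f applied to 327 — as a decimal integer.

327 → 62
62 → 40
40 → 16
16 → 37
37 → 58

58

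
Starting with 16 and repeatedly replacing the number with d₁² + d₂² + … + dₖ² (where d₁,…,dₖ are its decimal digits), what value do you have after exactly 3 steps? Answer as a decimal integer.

89

16 → 1² + 6² = 1 + 36 = 37
37 → 3² + 7² = 9 + 49 = 58
58 → 5² + 8² = 25 + 64 = 89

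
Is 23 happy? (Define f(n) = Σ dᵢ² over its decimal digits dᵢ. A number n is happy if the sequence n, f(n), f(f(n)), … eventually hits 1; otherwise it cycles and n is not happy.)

23 → 2² + 3² = 13
13 → 1² + 3² = 10
10 → 1² + 0² = 1  — reached 1.

happy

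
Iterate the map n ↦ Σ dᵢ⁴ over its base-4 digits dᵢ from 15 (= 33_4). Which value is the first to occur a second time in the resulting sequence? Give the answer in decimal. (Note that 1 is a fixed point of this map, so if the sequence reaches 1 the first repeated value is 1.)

81

15 = (3,3)_4 → 162
162 = (2,2,0,2)_4 → 48
48 = (3,0,0)_4 → 81
81 = (1,1,0,1)_4 → 3
3 = (3)_4 → 81  — 81 already appeared earlier.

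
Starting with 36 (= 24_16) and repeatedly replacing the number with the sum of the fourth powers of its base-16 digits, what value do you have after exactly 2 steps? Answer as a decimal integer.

2

36 = (2,4)_16 → 2⁴ + 4⁴ = 272
272 = (1,1,0)_16 → 1⁴ + 1⁴ + 0⁴ = 2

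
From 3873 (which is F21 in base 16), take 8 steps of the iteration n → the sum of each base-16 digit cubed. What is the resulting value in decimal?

2736

3873 = (15,2,1)_16 → 15³ + 2³ + 1³ = 3384
3384 = (13,3,8)_16 → 13³ + 3³ + 8³ = 2736
2736 = (10,11,0)_16 → 10³ + 11³ + 0³ = 2331
2331 = (9,1,11)_16 → 9³ + 1³ + 11³ = 2061
2061 = (8,0,13)_16 → 8³ + 0³ + 13³ = 2709
2709 = (10,9,5)_16 → 10³ + 9³ + 5³ = 1854
1854 = (7,3,14)_16 → 7³ + 3³ + 14³ = 3114
3114 = (12,2,10)_16 → 12³ + 2³ + 10³ = 2736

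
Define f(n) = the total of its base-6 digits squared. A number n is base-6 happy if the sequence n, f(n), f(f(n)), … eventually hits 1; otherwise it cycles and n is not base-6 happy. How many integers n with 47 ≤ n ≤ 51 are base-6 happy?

1

47: 47 → 27 → 25 → 17 → 29 → 41 → 26 → 20 → 13 → 5 → 25  — not base-6 happy
48: 48 → 5 → 25 → 17 → 29 → 41 → 26 → 20 → 13 → 5  — not base-6 happy
49: 49 → 6 → 1  — base-6 happy
50: 50 → 9 → 10 → 17 → 29 → 41 → 26 → 20 → 13 → 5 → 25 → 17  — not base-6 happy
51: 51 → 14 → 8 → 5 → 25 → 17 → 29 → 41 → 26 → 20 → 13 → 5  — not base-6 happy
base-6 happy: 49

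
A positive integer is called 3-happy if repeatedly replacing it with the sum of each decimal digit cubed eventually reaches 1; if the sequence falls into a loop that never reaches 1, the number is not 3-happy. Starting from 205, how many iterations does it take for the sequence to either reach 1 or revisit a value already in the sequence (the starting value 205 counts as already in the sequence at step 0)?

205 → 2³ + 0³ + 5³ = 133
133 → 1³ + 3³ + 3³ = 55
55 → 5³ + 5³ = 250
250 → 2³ + 5³ + 0³ = 133  — 133 repeats.
That took 4 steps.

4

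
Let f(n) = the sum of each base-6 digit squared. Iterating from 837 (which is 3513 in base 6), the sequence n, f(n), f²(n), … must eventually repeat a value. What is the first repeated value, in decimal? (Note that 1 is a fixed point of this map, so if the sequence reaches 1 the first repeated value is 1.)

1

837 = (3,5,1,3)_6 → 3² + 5² + 1² + 3² = 9 + 25 + 1 + 9 = 44
44 = (1,1,2)_6 → 1² + 1² + 2² = 1 + 1 + 4 = 6
6 = (1,0)_6 → 1² + 0² = 1 + 0 = 1  — reached the fixed point 1.
1 → 1, so 1 is the first repeated value.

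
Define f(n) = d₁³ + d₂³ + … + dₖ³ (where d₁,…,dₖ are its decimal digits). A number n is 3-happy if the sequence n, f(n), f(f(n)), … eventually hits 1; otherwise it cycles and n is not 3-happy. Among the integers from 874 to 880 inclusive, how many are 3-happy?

1

874: 874 → 919 → 1459 → 919  — not 3-happy
875: 875 → 980 → 1241 → 74 → 407 → 407  — not 3-happy
876: 876 → 1071 → 345 → 216 → 225 → 141 → 66 → 432 → 99 → 1458 → 702 → 351 → 153 → 153  — not 3-happy
877: 877 → 1198 → 1243 → 100 → 1  — 3-happy
878: 878 → 1367 → 587 → 980 → 1241 → 74 → 407 → 407  — not 3-happy
879: 879 → 1584 → 702 → 351 → 153 → 153  — not 3-happy
880: 880 → 1024 → 73 → 370 → 370  — not 3-happy
3-happy: 877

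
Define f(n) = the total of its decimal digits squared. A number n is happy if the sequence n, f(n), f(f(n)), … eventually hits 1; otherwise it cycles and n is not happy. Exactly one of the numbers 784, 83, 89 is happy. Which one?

784

784: 784 → 129 → 86 → 100 → 1  — reaches 1 (happy)
83: 83 → 73 → 58 → 89 → 145 → 42 → 20 → 4 → 16 → 37 → 58  — repeats 58 (not happy)
89: 89 → 145 → 42 → 20 → 4 → 16 → 37 → 58 → 89  — repeats 89 (not happy)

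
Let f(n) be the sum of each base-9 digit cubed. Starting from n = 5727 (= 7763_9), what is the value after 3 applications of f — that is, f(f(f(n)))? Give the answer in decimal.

5727 = (7,7,6,3)_9 → 7³ + 7³ + 6³ + 3³ = 929
929 = (1,2,4,2)_9 → 1³ + 2³ + 4³ + 2³ = 81
81 = (1,0,0)_9 → 1³ + 0³ + 0³ = 1

1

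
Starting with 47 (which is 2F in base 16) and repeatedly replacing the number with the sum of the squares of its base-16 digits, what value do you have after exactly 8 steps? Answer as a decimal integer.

47 = (2,15)_16 → 2² + 15² = 229
229 = (14,5)_16 → 14² + 5² = 221
221 = (13,13)_16 → 13² + 13² = 338
338 = (1,5,2)_16 → 1² + 5² + 2² = 30
30 = (1,14)_16 → 1² + 14² = 197
197 = (12,5)_16 → 12² + 5² = 169
169 = (10,9)_16 → 10² + 9² = 181
181 = (11,5)_16 → 11² + 5² = 146

146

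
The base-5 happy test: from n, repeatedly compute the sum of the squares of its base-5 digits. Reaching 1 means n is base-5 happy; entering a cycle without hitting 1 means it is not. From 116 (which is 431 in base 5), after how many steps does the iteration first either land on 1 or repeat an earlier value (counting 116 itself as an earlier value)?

6

116 = (4,3,1)_5 → 4² + 3² + 1² = 26
26 = (1,0,1)_5 → 1² + 0² + 1² = 2
2 = (2)_5 → 2² = 4
4 = (4)_5 → 4² = 16
16 = (3,1)_5 → 3² + 1² = 10
10 = (2,0)_5 → 2² + 0² = 4  — 4 repeats.
That took 6 steps.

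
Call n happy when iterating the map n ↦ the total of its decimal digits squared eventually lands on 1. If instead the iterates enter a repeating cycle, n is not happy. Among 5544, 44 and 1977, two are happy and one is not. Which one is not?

5544: 5544 → 82 → 68 → 100 → 1  — reaches 1 (happy)
44: 44 → 32 → 13 → 10 → 1  — reaches 1 (happy)
1977: 1977 → 180 → 65 → 61 → 37 → 58 → 89 → 145 → 42 → 20 → 4 → 16 → 37  — repeats 37 (not happy)

1977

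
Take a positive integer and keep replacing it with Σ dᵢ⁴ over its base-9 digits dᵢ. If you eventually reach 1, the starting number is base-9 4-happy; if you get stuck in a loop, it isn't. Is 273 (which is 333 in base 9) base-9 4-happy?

base-9 4-happy

273 = (3,3,3)_9 → 3⁴ + 3⁴ + 3⁴ = 243
243 = (3,0,0)_9 → 3⁴ + 0⁴ + 0⁴ = 81
81 = (1,0,0)_9 → 1⁴ + 0⁴ + 0⁴ = 1  — reached 1.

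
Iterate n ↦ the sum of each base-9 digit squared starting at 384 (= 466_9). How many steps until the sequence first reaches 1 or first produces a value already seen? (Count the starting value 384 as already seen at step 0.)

384 = (4,6,6)_9 → 4² + 6² + 6² = 16 + 36 + 36 = 88
88 = (1,0,7)_9 → 1² + 0² + 7² = 1 + 0 + 49 = 50
50 = (5,5)_9 → 5² + 5² = 25 + 25 = 50  — 50 repeats.
That took 3 steps.

3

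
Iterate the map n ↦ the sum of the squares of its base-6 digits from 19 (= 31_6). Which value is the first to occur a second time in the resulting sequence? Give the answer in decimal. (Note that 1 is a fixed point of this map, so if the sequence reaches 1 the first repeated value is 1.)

19 = (3,1)_6 → 3² + 1² = 10
10 = (1,4)_6 → 1² + 4² = 17
17 = (2,5)_6 → 2² + 5² = 29
29 = (4,5)_6 → 4² + 5² = 41
41 = (1,0,5)_6 → 1² + 0² + 5² = 26
26 = (4,2)_6 → 4² + 2² = 20
20 = (3,2)_6 → 3² + 2² = 13
13 = (2,1)_6 → 2² + 1² = 5
5 = (5)_6 → 5² = 25
25 = (4,1)_6 → 4² + 1² = 17  — 17 already appeared earlier.

17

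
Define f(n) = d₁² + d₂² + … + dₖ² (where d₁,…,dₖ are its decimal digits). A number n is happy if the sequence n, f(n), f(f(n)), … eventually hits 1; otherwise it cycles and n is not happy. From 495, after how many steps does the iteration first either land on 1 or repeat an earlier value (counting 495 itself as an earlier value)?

14

495 → 4² + 9² + 5² = 122
122 → 1² + 2² + 2² = 9
9 → 9² = 81
81 → 8² + 1² = 65
65 → 6² + 5² = 61
61 → 6² + 1² = 37
37 → 3² + 7² = 58
58 → 5² + 8² = 89
89 → 8² + 9² = 145
145 → 1² + 4² + 5² = 42
42 → 4² + 2² = 20
20 → 2² + 0² = 4
4 → 4² = 16
16 → 1² + 6² = 37  — 37 repeats.
That took 14 steps.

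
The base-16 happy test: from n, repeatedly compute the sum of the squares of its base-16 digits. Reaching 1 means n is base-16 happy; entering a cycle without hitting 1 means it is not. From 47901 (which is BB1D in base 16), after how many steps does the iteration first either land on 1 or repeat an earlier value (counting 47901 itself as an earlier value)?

11

47901 = (11,11,1,13)_16 → 11² + 11² + 1² + 13² = 121 + 121 + 1 + 169 = 412
412 = (1,9,12)_16 → 1² + 9² + 12² = 1 + 81 + 144 = 226
226 = (14,2)_16 → 14² + 2² = 196 + 4 = 200
200 = (12,8)_16 → 12² + 8² = 144 + 64 = 208
208 = (13,0)_16 → 13² + 0² = 169 + 0 = 169
169 = (10,9)_16 → 10² + 9² = 100 + 81 = 181
181 = (11,5)_16 → 11² + 5² = 121 + 25 = 146
146 = (9,2)_16 → 9² + 2² = 81 + 4 = 85
85 = (5,5)_16 → 5² + 5² = 25 + 25 = 50
50 = (3,2)_16 → 3² + 2² = 9 + 4 = 13
13 = (13)_16 → 13² = 169  — 169 repeats.
That took 11 steps.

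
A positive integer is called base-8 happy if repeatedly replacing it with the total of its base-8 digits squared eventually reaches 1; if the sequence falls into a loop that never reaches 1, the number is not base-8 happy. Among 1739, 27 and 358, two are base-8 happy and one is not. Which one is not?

1739: 1739 → 28 → 25 → 10 → 5 → 25  — repeats 25 (not base-8 happy)
27: 27 → 18 → 8 → 1  — reaches 1 (base-8 happy)
358: 358 → 77 → 27 → 18 → 8 → 1  — reaches 1 (base-8 happy)

1739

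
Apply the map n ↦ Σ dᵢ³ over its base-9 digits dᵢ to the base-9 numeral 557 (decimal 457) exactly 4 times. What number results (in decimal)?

855

457 = (5,5,7)_9 → 5³ + 5³ + 7³ = 593
593 = (7,2,8)_9 → 7³ + 2³ + 8³ = 863
863 = (1,1,5,8)_9 → 1³ + 1³ + 5³ + 8³ = 639
639 = (7,8,0)_9 → 7³ + 8³ + 0³ = 855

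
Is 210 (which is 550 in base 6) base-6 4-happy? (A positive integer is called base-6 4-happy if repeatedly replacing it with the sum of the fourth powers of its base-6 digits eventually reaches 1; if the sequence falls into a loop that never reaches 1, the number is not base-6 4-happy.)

not base-6 4-happy

210 = (5,5,0)_6 → 5⁴ + 5⁴ + 0⁴ = 1250
1250 = (5,4,4,2)_6 → 5⁴ + 4⁴ + 4⁴ + 2⁴ = 1153
1153 = (5,2,0,1)_6 → 5⁴ + 2⁴ + 0⁴ + 1⁴ = 642
642 = (2,5,5,0)_6 → 2⁴ + 5⁴ + 5⁴ + 0⁴ = 1266
1266 = (5,5,1,0)_6 → 5⁴ + 5⁴ + 1⁴ + 0⁴ = 1251
1251 = (5,4,4,3)_6 → 5⁴ + 4⁴ + 4⁴ + 3⁴ = 1218
1218 = (5,3,5,0)_6 → 5⁴ + 3⁴ + 5⁴ + 0⁴ = 1331
1331 = (1,0,0,5,5)_6 → 1⁴ + 0⁴ + 0⁴ + 5⁴ + 5⁴ = 1251  — 1251 already seen; the sequence cycles without reaching 1.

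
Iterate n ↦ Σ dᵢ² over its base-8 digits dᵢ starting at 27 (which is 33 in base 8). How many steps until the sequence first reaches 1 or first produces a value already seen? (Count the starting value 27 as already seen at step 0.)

3

27 = (3,3)_8 → 3² + 3² = 9 + 9 = 18
18 = (2,2)_8 → 2² + 2² = 4 + 4 = 8
8 = (1,0)_8 → 1² + 0² = 1 + 0 = 1  — reached 1.
That took 3 steps.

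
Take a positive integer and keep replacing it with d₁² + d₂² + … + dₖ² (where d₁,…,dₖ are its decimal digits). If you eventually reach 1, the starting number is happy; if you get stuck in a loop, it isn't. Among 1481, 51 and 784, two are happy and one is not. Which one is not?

51

1481: 1481 → 82 → 68 → 100 → 1  — reaches 1 (happy)
51: 51 → 26 → 40 → 16 → 37 → 58 → 89 → 145 → 42 → 20 → 4 → 16  — repeats 16 (not happy)
784: 784 → 129 → 86 → 100 → 1  — reaches 1 (happy)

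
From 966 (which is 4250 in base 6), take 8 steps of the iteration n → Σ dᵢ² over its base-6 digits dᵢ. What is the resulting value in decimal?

17

966 = (4,2,5,0)_6 → 4² + 2² + 5² + 0² = 45
45 = (1,1,3)_6 → 1² + 1² + 3² = 11
11 = (1,5)_6 → 1² + 5² = 26
26 = (4,2)_6 → 4² + 2² = 20
20 = (3,2)_6 → 3² + 2² = 13
13 = (2,1)_6 → 2² + 1² = 5
5 = (5)_6 → 5² = 25
25 = (4,1)_6 → 4² + 1² = 17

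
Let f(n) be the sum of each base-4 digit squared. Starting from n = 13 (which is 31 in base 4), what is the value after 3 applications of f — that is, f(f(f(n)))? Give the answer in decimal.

13 = (3,1)_4 → 3² + 1² = 10
10 = (2,2)_4 → 2² + 2² = 8
8 = (2,0)_4 → 2² + 0² = 4

4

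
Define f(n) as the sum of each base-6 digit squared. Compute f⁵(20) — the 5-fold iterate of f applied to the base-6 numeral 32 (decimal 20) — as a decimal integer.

29

20 = (3,2)_6 → 3² + 2² = 13
13 = (2,1)_6 → 2² + 1² = 5
5 = (5)_6 → 5² = 25
25 = (4,1)_6 → 4² + 1² = 17
17 = (2,5)_6 → 2² + 5² = 29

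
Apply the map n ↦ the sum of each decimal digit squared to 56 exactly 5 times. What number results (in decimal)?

145

56 → 5² + 6² = 25 + 36 = 61
61 → 6² + 1² = 36 + 1 = 37
37 → 3² + 7² = 9 + 49 = 58
58 → 5² + 8² = 25 + 64 = 89
89 → 8² + 9² = 64 + 81 = 145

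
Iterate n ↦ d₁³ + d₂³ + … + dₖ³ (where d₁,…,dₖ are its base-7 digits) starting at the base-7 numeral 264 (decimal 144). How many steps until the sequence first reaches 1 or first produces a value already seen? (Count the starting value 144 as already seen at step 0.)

6

144 = (2,6,4)_7 → 2³ + 6³ + 4³ = 288
288 = (5,6,1)_7 → 5³ + 6³ + 1³ = 342
342 = (6,6,6)_7 → 6³ + 6³ + 6³ = 648
648 = (1,6,1,4)_7 → 1³ + 6³ + 1³ + 4³ = 282
282 = (5,5,2)_7 → 5³ + 5³ + 2³ = 258
258 = (5,1,6)_7 → 5³ + 1³ + 6³ = 342  — 342 repeats.
That took 6 steps.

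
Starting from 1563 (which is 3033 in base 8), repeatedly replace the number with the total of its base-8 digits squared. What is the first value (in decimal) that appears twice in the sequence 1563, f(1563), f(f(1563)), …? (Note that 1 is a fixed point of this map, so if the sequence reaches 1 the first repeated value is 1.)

1563 = (3,0,3,3)_8 → 3² + 0² + 3² + 3² = 27
27 = (3,3)_8 → 3² + 3² = 18
18 = (2,2)_8 → 2² + 2² = 8
8 = (1,0)_8 → 1² + 0² = 1  — reached the fixed point 1.
1 → 1, so 1 is the first repeated value.

1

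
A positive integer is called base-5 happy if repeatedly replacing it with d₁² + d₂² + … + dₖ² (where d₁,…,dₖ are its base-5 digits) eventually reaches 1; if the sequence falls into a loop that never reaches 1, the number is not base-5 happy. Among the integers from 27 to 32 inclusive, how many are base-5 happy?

1

27: 27 → 5 → 1  (reaches 1)
28: 28 → 10 → 4 → 16 → 10  (repeats 10)
29: 29 → 17 → 13 → 13  (repeats 13)
30: 30 → 2 → 4 → 16 → 10 → 4  (repeats 4)
31: 31 → 3 → 9 → 17 → 13 → 13  (repeats 13)
32: 32 → 6 → 2 → 4 → 16 → 10 → 4  (repeats 4)
base-5 happy: 27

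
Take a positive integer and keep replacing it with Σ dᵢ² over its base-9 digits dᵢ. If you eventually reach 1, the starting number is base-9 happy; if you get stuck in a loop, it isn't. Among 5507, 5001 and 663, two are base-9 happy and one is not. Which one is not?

5507

5507: 5507 → 193 → 29 → 13 → 17 → 65 → 53 → 89 → 65  — repeats 65 (not base-9 happy)
5001: 5001 → 157 → 81 → 1  — reaches 1 (base-9 happy)
663: 663 → 101 → 9 → 1  — reaches 1 (base-9 happy)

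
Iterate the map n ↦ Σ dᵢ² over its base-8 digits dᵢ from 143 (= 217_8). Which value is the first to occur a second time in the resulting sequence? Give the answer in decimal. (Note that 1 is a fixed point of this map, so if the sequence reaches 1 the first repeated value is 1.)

4

143 = (2,1,7)_8 → 54
54 = (6,6)_8 → 72
72 = (1,1,0)_8 → 2
2 = (2)_8 → 4
4 = (4)_8 → 16
16 = (2,0)_8 → 4  — 4 already appeared earlier.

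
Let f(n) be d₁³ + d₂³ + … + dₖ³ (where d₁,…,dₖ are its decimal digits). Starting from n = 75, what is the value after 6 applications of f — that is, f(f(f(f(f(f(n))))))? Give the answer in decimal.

75 → 7³ + 5³ = 468
468 → 4³ + 6³ + 8³ = 792
792 → 7³ + 9³ + 2³ = 1080
1080 → 1³ + 0³ + 8³ + 0³ = 513
513 → 5³ + 1³ + 3³ = 153
153 → 1³ + 5³ + 3³ = 153

153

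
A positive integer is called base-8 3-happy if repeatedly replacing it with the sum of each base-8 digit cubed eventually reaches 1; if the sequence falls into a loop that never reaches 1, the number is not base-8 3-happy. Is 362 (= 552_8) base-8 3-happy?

base-8 3-happy

362 = (5,5,2)_8 → 5³ + 5³ + 2³ = 125 + 125 + 8 = 258
258 = (4,0,2)_8 → 4³ + 0³ + 2³ = 64 + 0 + 8 = 72
72 = (1,1,0)_8 → 1³ + 1³ + 0³ = 1 + 1 + 0 = 2
2 = (2)_8 → 2³ = 8
8 = (1,0)_8 → 1³ + 0³ = 1 + 0 = 1  — reached 1.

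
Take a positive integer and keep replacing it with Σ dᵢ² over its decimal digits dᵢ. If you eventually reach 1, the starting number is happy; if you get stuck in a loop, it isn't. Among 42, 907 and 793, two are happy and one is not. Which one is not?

42: 42 → 20 → 4 → 16 → 37 → 58 → 89 → 145 → 42  — repeats 42 (not happy)
907: 907 → 130 → 10 → 1  — reaches 1 (happy)
793: 793 → 139 → 91 → 82 → 68 → 100 → 1  — reaches 1 (happy)

42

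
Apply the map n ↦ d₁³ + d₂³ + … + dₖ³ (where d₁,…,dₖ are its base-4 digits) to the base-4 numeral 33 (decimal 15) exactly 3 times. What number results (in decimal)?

15 = (3,3)_4 → 3³ + 3³ = 27 + 27 = 54
54 = (3,1,2)_4 → 3³ + 1³ + 2³ = 27 + 1 + 8 = 36
36 = (2,1,0)_4 → 2³ + 1³ + 0³ = 8 + 1 + 0 = 9

9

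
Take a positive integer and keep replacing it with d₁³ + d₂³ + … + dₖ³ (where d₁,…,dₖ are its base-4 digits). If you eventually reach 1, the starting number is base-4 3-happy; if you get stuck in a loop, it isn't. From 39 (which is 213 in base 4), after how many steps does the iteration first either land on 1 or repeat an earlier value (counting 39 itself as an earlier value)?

39 = (2,1,3)_4 → 2³ + 1³ + 3³ = 36
36 = (2,1,0)_4 → 2³ + 1³ + 0³ = 9
9 = (2,1)_4 → 2³ + 1³ = 9  — 9 repeats.
That took 3 steps.

3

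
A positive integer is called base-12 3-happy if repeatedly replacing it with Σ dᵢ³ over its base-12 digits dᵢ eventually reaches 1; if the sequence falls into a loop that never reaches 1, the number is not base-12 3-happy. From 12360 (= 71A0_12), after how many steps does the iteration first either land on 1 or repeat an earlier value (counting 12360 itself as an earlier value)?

12360 = (7,1,10,0)_12 → 1344
1344 = (9,4,0)_12 → 793
793 = (5,6,1)_12 → 342
342 = (2,4,6)_12 → 288
288 = (2,0,0)_12 → 8
8 = (8)_12 → 512
512 = (3,6,8)_12 → 755
755 = (5,2,11)_12 → 1464
1464 = (10,2,0)_12 → 1008
1008 = (7,0,0)_12 → 343
343 = (2,4,7)_12 → 415
415 = (2,10,7)_12 → 1351
1351 = (9,4,7)_12 → 1136
1136 = (7,10,8)_12 → 1855
1855 = (1,0,10,7)_12 → 1344  — 1344 repeats.
That took 15 steps.

15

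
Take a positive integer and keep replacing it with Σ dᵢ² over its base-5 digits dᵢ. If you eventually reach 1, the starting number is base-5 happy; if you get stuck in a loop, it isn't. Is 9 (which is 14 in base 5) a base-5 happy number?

9 = (1,4)_5 → 1² + 4² = 1 + 16 = 17
17 = (3,2)_5 → 3² + 2² = 9 + 4 = 13
13 = (2,3)_5 → 2² + 3² = 4 + 9 = 13  — 13 already seen; the sequence cycles without reaching 1.

not base-5 happy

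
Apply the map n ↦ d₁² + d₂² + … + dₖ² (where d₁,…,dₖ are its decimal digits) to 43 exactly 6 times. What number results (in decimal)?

42

43 → 25
25 → 29
29 → 85
85 → 89
89 → 145
145 → 42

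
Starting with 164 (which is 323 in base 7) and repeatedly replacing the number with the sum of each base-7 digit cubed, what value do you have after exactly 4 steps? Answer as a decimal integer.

218

164 = (3,2,3)_7 → 3³ + 2³ + 3³ = 27 + 8 + 27 = 62
62 = (1,1,6)_7 → 1³ + 1³ + 6³ = 1 + 1 + 216 = 218
218 = (4,3,1)_7 → 4³ + 3³ + 1³ = 64 + 27 + 1 = 92
92 = (1,6,1)_7 → 1³ + 6³ + 1³ = 1 + 216 + 1 = 218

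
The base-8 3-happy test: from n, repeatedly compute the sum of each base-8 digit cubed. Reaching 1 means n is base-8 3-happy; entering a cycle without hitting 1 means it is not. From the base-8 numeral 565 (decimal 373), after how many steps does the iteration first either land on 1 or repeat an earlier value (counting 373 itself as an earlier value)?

373 = (5,6,5)_8 → 466
466 = (7,2,2)_8 → 359
359 = (5,4,7)_8 → 532
532 = (1,0,2,4)_8 → 73
73 = (1,1,1)_8 → 3
3 = (3)_8 → 27
27 = (3,3)_8 → 54
54 = (6,6)_8 → 432
432 = (6,6,0)_8 → 432  — 432 repeats.
That took 9 steps.

9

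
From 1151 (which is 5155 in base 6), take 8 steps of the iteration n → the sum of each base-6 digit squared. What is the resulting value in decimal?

1151 = (5,1,5,5)_6 → 5² + 1² + 5² + 5² = 25 + 1 + 25 + 25 = 76
76 = (2,0,4)_6 → 2² + 0² + 4² = 4 + 0 + 16 = 20
20 = (3,2)_6 → 3² + 2² = 9 + 4 = 13
13 = (2,1)_6 → 2² + 1² = 4 + 1 = 5
5 = (5)_6 → 5² = 25
25 = (4,1)_6 → 4² + 1² = 16 + 1 = 17
17 = (2,5)_6 → 2² + 5² = 4 + 25 = 29
29 = (4,5)_6 → 4² + 5² = 16 + 25 = 41

41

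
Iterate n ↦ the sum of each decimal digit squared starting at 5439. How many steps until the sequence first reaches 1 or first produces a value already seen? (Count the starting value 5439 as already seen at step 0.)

12

5439 → 131
131 → 11
11 → 2
2 → 4
4 → 16
16 → 37
37 → 58
58 → 89
89 → 145
145 → 42
42 → 20
20 → 4  — 4 repeats.
That took 12 steps.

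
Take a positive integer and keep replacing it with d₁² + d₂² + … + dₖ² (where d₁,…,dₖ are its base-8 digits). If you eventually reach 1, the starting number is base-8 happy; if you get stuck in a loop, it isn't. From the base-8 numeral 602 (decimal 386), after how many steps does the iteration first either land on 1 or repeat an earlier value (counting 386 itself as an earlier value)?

5

386 = (6,0,2)_8 → 6² + 0² + 2² = 40
40 = (5,0)_8 → 5² + 0² = 25
25 = (3,1)_8 → 3² + 1² = 10
10 = (1,2)_8 → 1² + 2² = 5
5 = (5)_8 → 5² = 25  — 25 repeats.
That took 5 steps.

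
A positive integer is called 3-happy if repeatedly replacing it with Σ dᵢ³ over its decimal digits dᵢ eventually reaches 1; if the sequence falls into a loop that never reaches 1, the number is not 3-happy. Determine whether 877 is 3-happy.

3-happy

877 → 1198
1198 → 1243
1243 → 100
100 → 1  — reached 1.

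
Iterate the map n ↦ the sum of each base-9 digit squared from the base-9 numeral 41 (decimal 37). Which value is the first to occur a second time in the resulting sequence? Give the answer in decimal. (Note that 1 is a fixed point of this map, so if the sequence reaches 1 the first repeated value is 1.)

65

37 = (4,1)_9 → 17
17 = (1,8)_9 → 65
65 = (7,2)_9 → 53
53 = (5,8)_9 → 89
89 = (1,0,8)_9 → 65  — 65 already appeared earlier.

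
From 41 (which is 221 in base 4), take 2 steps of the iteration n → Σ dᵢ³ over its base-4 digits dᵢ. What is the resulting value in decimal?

2

41 = (2,2,1)_4 → 2³ + 2³ + 1³ = 8 + 8 + 1 = 17
17 = (1,0,1)_4 → 1³ + 0³ + 1³ = 1 + 0 + 1 = 2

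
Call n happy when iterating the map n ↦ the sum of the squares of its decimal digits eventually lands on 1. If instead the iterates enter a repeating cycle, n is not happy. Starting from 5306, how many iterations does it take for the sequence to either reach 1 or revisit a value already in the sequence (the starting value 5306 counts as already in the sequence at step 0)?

5306 → 70
70 → 49
49 → 97
97 → 130
130 → 10
10 → 1  — reached 1.
That took 6 steps.

6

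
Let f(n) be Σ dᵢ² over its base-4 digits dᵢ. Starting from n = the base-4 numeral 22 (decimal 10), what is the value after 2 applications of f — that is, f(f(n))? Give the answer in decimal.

4

10 = (2,2)_4 → 2² + 2² = 8
8 = (2,0)_4 → 2² + 0² = 4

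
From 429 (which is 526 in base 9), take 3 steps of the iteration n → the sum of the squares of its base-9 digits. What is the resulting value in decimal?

89

429 = (5,2,6)_9 → 5² + 2² + 6² = 25 + 4 + 36 = 65
65 = (7,2)_9 → 7² + 2² = 49 + 4 = 53
53 = (5,8)_9 → 5² + 8² = 25 + 64 = 89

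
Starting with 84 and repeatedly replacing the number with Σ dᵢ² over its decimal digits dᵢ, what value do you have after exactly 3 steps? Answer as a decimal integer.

52

84 → 8² + 4² = 80
80 → 8² + 0² = 64
64 → 6² + 4² = 52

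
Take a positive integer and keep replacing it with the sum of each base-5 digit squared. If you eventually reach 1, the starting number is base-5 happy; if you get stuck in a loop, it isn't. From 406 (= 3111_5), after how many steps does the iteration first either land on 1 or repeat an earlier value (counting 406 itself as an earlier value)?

406 = (3,1,1,1)_5 → 3² + 1² + 1² + 1² = 12
12 = (2,2)_5 → 2² + 2² = 8
8 = (1,3)_5 → 1² + 3² = 10
10 = (2,0)_5 → 2² + 0² = 4
4 = (4)_5 → 4² = 16
16 = (3,1)_5 → 3² + 1² = 10  — 10 repeats.
That took 6 steps.

6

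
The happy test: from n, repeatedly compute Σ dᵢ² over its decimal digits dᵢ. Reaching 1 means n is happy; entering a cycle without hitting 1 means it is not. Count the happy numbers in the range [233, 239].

2

233: 233 → 22 → 8 → 64 → 52 → 29 → 85 → 89 → 145 → 42 → 20 → 4 → 16 → 37 → 58 → 89  (repeats 89)
234: 234 → 29 → 85 → 89 → 145 → 42 → 20 → 4 → 16 → 37 → 58 → 89  (repeats 89)
235: 235 → 38 → 73 → 58 → 89 → 145 → 42 → 20 → 4 → 16 → 37 → 58  (repeats 58)
236: 236 → 49 → 97 → 130 → 10 → 1  (reaches 1)
237: 237 → 62 → 40 → 16 → 37 → 58 → 89 → 145 → 42 → 20 → 4 → 16  (repeats 16)
238: 238 → 77 → 98 → 145 → 42 → 20 → 4 → 16 → 37 → 58 → 89 → 145  (repeats 145)
239: 239 → 94 → 97 → 130 → 10 → 1  (reaches 1)
happy: 236, 239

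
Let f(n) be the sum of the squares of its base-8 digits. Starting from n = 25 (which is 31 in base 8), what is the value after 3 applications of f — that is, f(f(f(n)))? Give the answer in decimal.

25

25 = (3,1)_8 → 10
10 = (1,2)_8 → 5
5 = (5)_8 → 25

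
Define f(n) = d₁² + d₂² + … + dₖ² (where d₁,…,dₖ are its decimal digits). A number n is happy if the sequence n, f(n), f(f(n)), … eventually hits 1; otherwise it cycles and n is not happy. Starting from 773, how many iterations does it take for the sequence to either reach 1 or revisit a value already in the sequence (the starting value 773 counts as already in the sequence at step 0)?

14

773 → 7² + 7² + 3² = 49 + 49 + 9 = 107
107 → 1² + 0² + 7² = 1 + 0 + 49 = 50
50 → 5² + 0² = 25 + 0 = 25
25 → 2² + 5² = 4 + 25 = 29
29 → 2² + 9² = 4 + 81 = 85
85 → 8² + 5² = 64 + 25 = 89
89 → 8² + 9² = 64 + 81 = 145
145 → 1² + 4² + 5² = 1 + 16 + 25 = 42
42 → 4² + 2² = 16 + 4 = 20
20 → 2² + 0² = 4 + 0 = 4
4 → 4² = 16
16 → 1² + 6² = 1 + 36 = 37
37 → 3² + 7² = 9 + 49 = 58
58 → 5² + 8² = 25 + 64 = 89  — 89 repeats.
That took 14 steps.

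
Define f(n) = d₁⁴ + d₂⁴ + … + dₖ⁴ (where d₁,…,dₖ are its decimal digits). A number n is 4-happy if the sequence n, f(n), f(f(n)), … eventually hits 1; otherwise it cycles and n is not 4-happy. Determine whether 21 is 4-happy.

21 → 17
17 → 2402
2402 → 288
288 → 8208
8208 → 8208  — 8208 already seen; the sequence cycles without reaching 1.

not 4-happy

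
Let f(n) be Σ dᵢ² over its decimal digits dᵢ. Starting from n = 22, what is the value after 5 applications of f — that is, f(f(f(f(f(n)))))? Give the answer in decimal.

22 → 2² + 2² = 8
8 → 8² = 64
64 → 6² + 4² = 52
52 → 5² + 2² = 29
29 → 2² + 9² = 85

85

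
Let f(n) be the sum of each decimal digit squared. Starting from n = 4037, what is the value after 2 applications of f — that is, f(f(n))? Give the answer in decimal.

4037 → 4² + 0² + 3² + 7² = 74
74 → 7² + 4² = 65

65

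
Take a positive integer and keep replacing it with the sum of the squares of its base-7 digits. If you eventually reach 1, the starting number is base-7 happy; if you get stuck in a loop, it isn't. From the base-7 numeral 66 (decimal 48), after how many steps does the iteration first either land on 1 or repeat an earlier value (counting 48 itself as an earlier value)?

48 = (6,6)_7 → 6² + 6² = 36 + 36 = 72
72 = (1,3,2)_7 → 1² + 3² + 2² = 1 + 9 + 4 = 14
14 = (2,0)_7 → 2² + 0² = 4 + 0 = 4
4 = (4)_7 → 4² = 16
16 = (2,2)_7 → 2² + 2² = 4 + 4 = 8
8 = (1,1)_7 → 1² + 1² = 1 + 1 = 2
2 = (2)_7 → 2² = 4  — 4 repeats.
That took 7 steps.

7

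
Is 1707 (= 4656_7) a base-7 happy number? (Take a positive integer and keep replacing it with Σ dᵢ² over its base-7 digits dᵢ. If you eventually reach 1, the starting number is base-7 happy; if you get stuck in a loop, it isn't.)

not base-7 happy

1707 = (4,6,5,6)_7 → 4² + 6² + 5² + 6² = 16 + 36 + 25 + 36 = 113
113 = (2,2,1)_7 → 2² + 2² + 1² = 4 + 4 + 1 = 9
9 = (1,2)_7 → 1² + 2² = 1 + 4 = 5
5 = (5)_7 → 5² = 25
25 = (3,4)_7 → 3² + 4² = 9 + 16 = 25  — 25 already seen; the sequence cycles without reaching 1.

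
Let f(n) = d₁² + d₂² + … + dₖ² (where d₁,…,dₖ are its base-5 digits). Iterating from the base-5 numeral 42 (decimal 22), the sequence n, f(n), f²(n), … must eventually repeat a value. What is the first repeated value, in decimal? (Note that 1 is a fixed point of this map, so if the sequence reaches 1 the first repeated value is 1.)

22 = (4,2)_5 → 4² + 2² = 16 + 4 = 20
20 = (4,0)_5 → 4² + 0² = 16 + 0 = 16
16 = (3,1)_5 → 3² + 1² = 9 + 1 = 10
10 = (2,0)_5 → 2² + 0² = 4 + 0 = 4
4 = (4)_5 → 4² = 16  — 16 already appeared earlier.

16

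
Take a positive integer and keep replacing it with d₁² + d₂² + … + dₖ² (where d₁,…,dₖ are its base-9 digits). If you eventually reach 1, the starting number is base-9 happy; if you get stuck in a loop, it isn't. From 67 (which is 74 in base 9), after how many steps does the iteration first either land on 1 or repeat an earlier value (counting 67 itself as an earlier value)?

4

67 = (7,4)_9 → 7² + 4² = 65
65 = (7,2)_9 → 7² + 2² = 53
53 = (5,8)_9 → 5² + 8² = 89
89 = (1,0,8)_9 → 1² + 0² + 8² = 65  — 65 repeats.
That took 4 steps.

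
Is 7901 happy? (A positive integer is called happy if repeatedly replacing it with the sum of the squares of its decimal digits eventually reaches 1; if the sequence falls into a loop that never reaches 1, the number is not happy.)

not happy

7901 → 131
131 → 11
11 → 2
2 → 4
4 → 16
16 → 37
37 → 58
58 → 89
89 → 145
145 → 42
42 → 20
20 → 4  — 4 already seen; the sequence cycles without reaching 1.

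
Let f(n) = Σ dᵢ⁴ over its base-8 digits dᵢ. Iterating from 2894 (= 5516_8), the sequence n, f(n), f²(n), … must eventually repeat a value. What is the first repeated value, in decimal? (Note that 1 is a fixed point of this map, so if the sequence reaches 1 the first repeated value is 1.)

2894 = (5,5,1,6)_8 → 2547
2547 = (4,7,6,3)_8 → 4034
4034 = (7,7,0,2)_8 → 4818
4818 = (1,1,3,2,2)_8 → 115
115 = (1,6,3)_8 → 1378
1378 = (2,5,4,2)_8 → 913
913 = (1,6,2,1)_8 → 1314
1314 = (2,4,4,2)_8 → 544
544 = (1,0,4,0)_8 → 257
257 = (4,0,1)_8 → 257  — 257 already appeared earlier.

257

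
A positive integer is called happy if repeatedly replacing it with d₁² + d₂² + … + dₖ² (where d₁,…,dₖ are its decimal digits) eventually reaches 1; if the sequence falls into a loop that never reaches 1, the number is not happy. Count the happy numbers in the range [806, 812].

806: 806 → 100 → 1  — happy
807: 807 → 113 → 11 → 2 → 4 → 16 → 37 → 58 → 89 → 145 → 42 → 20 → 4  — not happy
808: 808 → 128 → 69 → 117 → 51 → 26 → 40 → 16 → 37 → 58 → 89 → 145 → 42 → 20 → 4 → 16  — not happy
809: 809 → 145 → 42 → 20 → 4 → 16 → 37 → 58 → 89 → 145  — not happy
810: 810 → 65 → 61 → 37 → 58 → 89 → 145 → 42 → 20 → 4 → 16 → 37  — not happy
811: 811 → 66 → 72 → 53 → 34 → 25 → 29 → 85 → 89 → 145 → 42 → 20 → 4 → 16 → 37 → 58 → 89  — not happy
812: 812 → 69 → 117 → 51 → 26 → 40 → 16 → 37 → 58 → 89 → 145 → 42 → 20 → 4 → 16  — not happy
happy: 806

1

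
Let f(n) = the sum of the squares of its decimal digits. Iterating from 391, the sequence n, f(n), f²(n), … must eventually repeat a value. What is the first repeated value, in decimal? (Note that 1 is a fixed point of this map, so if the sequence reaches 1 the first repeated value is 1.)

1

391 → 3² + 9² + 1² = 91
91 → 9² + 1² = 82
82 → 8² + 2² = 68
68 → 6² + 8² = 100
100 → 1² + 0² + 0² = 1  — reached the fixed point 1.
1 → 1, so 1 is the first repeated value.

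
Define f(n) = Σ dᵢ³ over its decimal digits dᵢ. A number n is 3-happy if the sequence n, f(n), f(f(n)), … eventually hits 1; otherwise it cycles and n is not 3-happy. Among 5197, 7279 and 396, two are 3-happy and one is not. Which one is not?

5197: 5197 → 1198 → 1243 → 100 → 1  — reaches 1 (3-happy)
7279: 7279 → 1423 → 100 → 1  — reaches 1 (3-happy)
396: 396 → 972 → 1080 → 513 → 153 → 153  — repeats 153 (not 3-happy)

396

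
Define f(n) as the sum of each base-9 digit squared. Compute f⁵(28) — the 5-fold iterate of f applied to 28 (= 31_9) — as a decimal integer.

50

28 = (3,1)_9 → 3² + 1² = 9 + 1 = 10
10 = (1,1)_9 → 1² + 1² = 1 + 1 = 2
2 = (2)_9 → 2² = 4
4 = (4)_9 → 4² = 16
16 = (1,7)_9 → 1² + 7² = 1 + 49 = 50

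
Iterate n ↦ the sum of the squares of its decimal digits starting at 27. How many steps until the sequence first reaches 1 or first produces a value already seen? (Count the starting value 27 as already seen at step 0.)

27 → 2² + 7² = 53
53 → 5² + 3² = 34
34 → 3² + 4² = 25
25 → 2² + 5² = 29
29 → 2² + 9² = 85
85 → 8² + 5² = 89
89 → 8² + 9² = 145
145 → 1² + 4² + 5² = 42
42 → 4² + 2² = 20
20 → 2² + 0² = 4
4 → 4² = 16
16 → 1² + 6² = 37
37 → 3² + 7² = 58
58 → 5² + 8² = 89  — 89 repeats.
That took 14 steps.

14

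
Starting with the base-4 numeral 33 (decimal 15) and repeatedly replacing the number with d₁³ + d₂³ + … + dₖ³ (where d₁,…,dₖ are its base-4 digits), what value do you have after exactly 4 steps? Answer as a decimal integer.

9

15 = (3,3)_4 → 3³ + 3³ = 27 + 27 = 54
54 = (3,1,2)_4 → 3³ + 1³ + 2³ = 27 + 1 + 8 = 36
36 = (2,1,0)_4 → 2³ + 1³ + 0³ = 8 + 1 + 0 = 9
9 = (2,1)_4 → 2³ + 1³ = 8 + 1 = 9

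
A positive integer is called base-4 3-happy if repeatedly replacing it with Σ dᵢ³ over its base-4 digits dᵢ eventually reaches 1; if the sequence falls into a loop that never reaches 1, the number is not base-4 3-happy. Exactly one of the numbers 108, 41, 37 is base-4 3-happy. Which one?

37

108: 108 → 36 → 9 → 9  — repeats 9 (not base-4 3-happy)
41: 41 → 17 → 2 → 8 → 8  — repeats 8 (not base-4 3-happy)
37: 37 → 10 → 16 → 1  — reaches 1 (base-4 3-happy)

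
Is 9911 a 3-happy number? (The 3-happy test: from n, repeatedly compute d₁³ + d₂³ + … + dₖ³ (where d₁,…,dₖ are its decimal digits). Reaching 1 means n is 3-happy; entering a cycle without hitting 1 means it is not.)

not 3-happy

9911 → 9³ + 9³ + 1³ + 1³ = 1460
1460 → 1³ + 4³ + 6³ + 0³ = 281
281 → 2³ + 8³ + 1³ = 521
521 → 5³ + 2³ + 1³ = 134
134 → 1³ + 3³ + 4³ = 92
92 → 9³ + 2³ = 737
737 → 7³ + 3³ + 7³ = 713
713 → 7³ + 1³ + 3³ = 371
371 → 3³ + 7³ + 1³ = 371  — 371 already seen; the sequence cycles without reaching 1.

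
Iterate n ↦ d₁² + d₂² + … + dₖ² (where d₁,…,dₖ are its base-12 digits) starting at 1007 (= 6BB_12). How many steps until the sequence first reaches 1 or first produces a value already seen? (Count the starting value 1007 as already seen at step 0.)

1007 = (6,11,11)_12 → 6² + 11² + 11² = 278
278 = (1,11,2)_12 → 1² + 11² + 2² = 126
126 = (10,6)_12 → 10² + 6² = 136
136 = (11,4)_12 → 11² + 4² = 137
137 = (11,5)_12 → 11² + 5² = 146
146 = (1,0,2)_12 → 1² + 0² + 2² = 5
5 = (5)_12 → 5² = 25
25 = (2,1)_12 → 2² + 1² = 5  — 5 repeats.
That took 8 steps.

8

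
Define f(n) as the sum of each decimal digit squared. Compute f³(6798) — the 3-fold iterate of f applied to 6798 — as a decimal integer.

10

6798 → 6² + 7² + 9² + 8² = 36 + 49 + 81 + 64 = 230
230 → 2² + 3² + 0² = 4 + 9 + 0 = 13
13 → 1² + 3² = 1 + 9 = 10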